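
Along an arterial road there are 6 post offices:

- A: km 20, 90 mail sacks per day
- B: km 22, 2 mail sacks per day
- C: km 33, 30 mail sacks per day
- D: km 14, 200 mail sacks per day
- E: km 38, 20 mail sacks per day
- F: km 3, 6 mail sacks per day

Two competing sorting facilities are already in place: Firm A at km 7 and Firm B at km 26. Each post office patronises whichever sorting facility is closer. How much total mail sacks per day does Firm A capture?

The indifferent point is the midpoint (7+26)/2 = 16.5; post offices left of it (closer to Firm A at 7) go to Firm A, those right go to Firm B.
  F at 3 (w=6) → Firm A
  D at 14 (w=200) → Firm A
  A at 20 (w=90) → Firm B
  B at 22 (w=2) → Firm B
  C at 33 (w=30) → Firm B
  E at 38 (w=20) → Firm B
Firm A captures 206; Firm B captures 142.

206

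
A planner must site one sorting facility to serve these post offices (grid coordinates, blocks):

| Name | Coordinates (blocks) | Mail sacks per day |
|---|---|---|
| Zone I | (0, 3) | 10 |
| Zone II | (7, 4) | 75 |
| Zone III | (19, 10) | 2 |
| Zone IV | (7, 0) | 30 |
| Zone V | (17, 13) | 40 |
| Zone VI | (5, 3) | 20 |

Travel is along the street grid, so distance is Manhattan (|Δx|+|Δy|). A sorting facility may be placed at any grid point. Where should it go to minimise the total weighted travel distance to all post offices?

(7, 4)

Manhattan distance separates: Σwᵢ(|x−xᵢ|+|y−yᵢ|) = Σwᵢ|x−xᵢ| + Σwᵢ|y−yᵢ|, so x and y are optimised independently as 1-D weighted medians.
Total weight W = 177; half = 88.5.
x-coordinate, sorted with cumulative weight:
  x=0 (Zone I, w=10) cum 10
  x=5 (Zone VI, w=20) cum 30
  x=7 (Zone II, w=75) cum 105  ← median
  x=7 (Zone IV, w=30) cum 135
  x=17 (Zone V, w=40) cum 175
  x=19 (Zone III, w=2) cum 177
⇒ x* = 7
y-coordinate, sorted with cumulative weight:
  y=0 (Zone IV, w=30) cum 30
  y=3 (Zone I, w=10) cum 40
  y=3 (Zone VI, w=20) cum 60
  y=4 (Zone II, w=75) cum 135  ← median
  y=10 (Zone III, w=2) cum 137
  y=13 (Zone V, w=40) cum 177
⇒ y* = 4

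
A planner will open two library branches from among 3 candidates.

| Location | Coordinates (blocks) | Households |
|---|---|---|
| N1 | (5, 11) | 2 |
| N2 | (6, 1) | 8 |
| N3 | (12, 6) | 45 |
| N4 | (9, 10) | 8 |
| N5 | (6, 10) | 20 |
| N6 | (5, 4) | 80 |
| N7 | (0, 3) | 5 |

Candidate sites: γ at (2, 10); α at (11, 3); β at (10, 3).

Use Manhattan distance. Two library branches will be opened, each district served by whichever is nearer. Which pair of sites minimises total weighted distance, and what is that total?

Evaluate every pair (each demand assigned to the nearer of the two):
  {γ, β}: total = 942
  {γ, α}: total = 985
  {α, β}: total = 1068
Best pair: {γ, β} with total 942.

{γ, β}, total 942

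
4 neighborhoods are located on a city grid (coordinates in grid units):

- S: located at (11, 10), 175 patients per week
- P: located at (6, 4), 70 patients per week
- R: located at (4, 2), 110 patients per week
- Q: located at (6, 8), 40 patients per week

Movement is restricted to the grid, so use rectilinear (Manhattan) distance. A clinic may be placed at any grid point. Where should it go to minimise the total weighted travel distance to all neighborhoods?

(6, 8)

Manhattan distance separates: Σwᵢ(|x−xᵢ|+|y−yᵢ|) = Σwᵢ|x−xᵢ| + Σwᵢ|y−yᵢ|, so x and y are optimised independently as 1-D weighted medians.
Total weight W = 395; half = 197.5.
x-coordinate, sorted with cumulative weight:
  x=4 (R, w=110) cum 110
  x=6 (P, w=70) cum 180
  x=6 (Q, w=40) cum 220  ← median
  x=11 (S, w=175) cum 395
⇒ x* = 6
y-coordinate, sorted with cumulative weight:
  y=2 (R, w=110) cum 110
  y=4 (P, w=70) cum 180
  y=8 (Q, w=40) cum 220  ← median
  y=10 (S, w=175) cum 395
⇒ y* = 8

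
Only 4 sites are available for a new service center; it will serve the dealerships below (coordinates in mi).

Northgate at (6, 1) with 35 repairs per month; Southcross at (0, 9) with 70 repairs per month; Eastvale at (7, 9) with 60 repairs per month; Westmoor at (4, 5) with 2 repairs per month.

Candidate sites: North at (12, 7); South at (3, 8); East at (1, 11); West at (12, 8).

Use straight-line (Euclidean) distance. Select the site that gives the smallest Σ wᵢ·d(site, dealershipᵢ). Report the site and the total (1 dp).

South, total 741.6 mi

Total weighted distance at each candidate:
  North (12, 7): total = 1488.2
  South (3, 8): total = 741.6
  East (1, 11): total = 940.7
  West (12, 8): total = 1488.6
Minimum is at South with total 741.6 mi.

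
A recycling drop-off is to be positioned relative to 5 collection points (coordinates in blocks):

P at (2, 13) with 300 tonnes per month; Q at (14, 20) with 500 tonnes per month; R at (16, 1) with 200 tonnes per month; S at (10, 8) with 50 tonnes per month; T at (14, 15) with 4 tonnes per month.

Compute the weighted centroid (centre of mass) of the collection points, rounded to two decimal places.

(10.77, 13.81)

The minimiser of Σwᵢ‖p−pᵢ‖² is the weighted centroid p* = (Σwᵢpᵢ)/(Σwᵢ).
Σwᵢ = 1054.
Σwᵢxᵢ = 300·2 + 500·14 + 200·16 + 50·10 + 4·14 = 11356.
Σwᵢyᵢ = 300·13 + 500·20 + 200·1 + 50·8 + 4·15 = 14560.
x* = 11356/1054 = 10.77, y* = 14560/1054 = 13.81.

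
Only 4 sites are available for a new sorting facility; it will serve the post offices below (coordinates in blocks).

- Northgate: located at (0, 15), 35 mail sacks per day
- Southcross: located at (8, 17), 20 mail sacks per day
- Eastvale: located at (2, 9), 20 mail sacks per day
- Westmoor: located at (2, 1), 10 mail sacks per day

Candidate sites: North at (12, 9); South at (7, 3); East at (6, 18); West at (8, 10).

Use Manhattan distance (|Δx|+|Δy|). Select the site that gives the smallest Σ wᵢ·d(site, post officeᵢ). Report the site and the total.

Total weighted distance at each candidate:
  North (12, 9): total = 1250
  South (7, 3): total = 1255
  East (6, 18): total = 845
  West (8, 10): total = 885
Minimum is at East with total 845 blocks.

East, total 845 blocks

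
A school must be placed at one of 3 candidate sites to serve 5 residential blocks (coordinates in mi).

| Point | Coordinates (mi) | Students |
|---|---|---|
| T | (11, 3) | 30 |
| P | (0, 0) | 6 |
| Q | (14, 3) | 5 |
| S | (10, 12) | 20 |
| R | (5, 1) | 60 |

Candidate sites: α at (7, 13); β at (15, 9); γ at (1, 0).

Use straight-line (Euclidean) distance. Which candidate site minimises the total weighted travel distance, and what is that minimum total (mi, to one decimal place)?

Total weighted distance at each candidate:
  α (7, 13): total = 1265.9
  β (15, 9): total = 1236.7
  γ (1, 0): total = 933.3
Minimum is at γ with total 933.3 mi.

γ, total 933.3 mi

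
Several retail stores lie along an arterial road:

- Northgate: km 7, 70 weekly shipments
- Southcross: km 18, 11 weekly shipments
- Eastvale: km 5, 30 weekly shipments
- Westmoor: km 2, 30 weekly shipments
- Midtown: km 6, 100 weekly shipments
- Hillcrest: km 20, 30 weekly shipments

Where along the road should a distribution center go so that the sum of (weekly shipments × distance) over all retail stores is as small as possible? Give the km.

x = 6

For a sum of weighted absolute distances on a line, the optimum is the weighted median (not the mean). Total weight W = 271; half-weight = 135.5.
Sort by position and accumulate weight:
  km 2 (Westmoor, w=30) → cum 30
  km 5 (Eastvale, w=30) → cum 60
  km 6 (Midtown, w=100) → cum 160  ≥ 135.5 → median here
  km 7 (Northgate, w=70) → cum 230
  km 18 (Southcross, w=11) → cum 241
  km 20 (Hillcrest, w=30) → cum 271
Optimal location: km 6.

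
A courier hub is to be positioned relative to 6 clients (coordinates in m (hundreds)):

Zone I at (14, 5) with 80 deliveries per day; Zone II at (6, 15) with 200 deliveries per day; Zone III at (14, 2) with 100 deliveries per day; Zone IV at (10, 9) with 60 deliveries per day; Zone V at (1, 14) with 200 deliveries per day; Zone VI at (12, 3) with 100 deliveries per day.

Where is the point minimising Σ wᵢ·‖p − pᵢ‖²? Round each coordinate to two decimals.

(7.73, 9.78)

The minimiser of Σwᵢ‖p−pᵢ‖² is the weighted centroid p* = (Σwᵢpᵢ)/(Σwᵢ).
Σwᵢ = 740.
Σwᵢxᵢ = 80·14 + 200·6 + 100·14 + 60·10 + 200·1 + 100·12 = 5720.
Σwᵢyᵢ = 80·5 + 200·15 + 100·2 + 60·9 + 200·14 + 100·3 = 7240.
x* = 5720/740 = 7.73, y* = 7240/740 = 9.78.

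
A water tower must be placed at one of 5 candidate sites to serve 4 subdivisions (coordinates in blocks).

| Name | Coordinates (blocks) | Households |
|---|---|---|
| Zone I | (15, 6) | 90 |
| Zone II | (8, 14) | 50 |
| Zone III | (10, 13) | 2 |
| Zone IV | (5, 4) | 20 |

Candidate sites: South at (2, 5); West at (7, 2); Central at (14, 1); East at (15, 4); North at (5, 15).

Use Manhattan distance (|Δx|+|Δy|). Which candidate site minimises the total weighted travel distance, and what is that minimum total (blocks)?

East, total 1258 blocks

Total weighted distance at each candidate:
  South (2, 5): total = 2122
  West (7, 2): total = 1838
  Central (14, 1): total = 1762
  East (15, 4): total = 1258
  North (5, 15): total = 2144
Minimum is at East with total 1258 blocks.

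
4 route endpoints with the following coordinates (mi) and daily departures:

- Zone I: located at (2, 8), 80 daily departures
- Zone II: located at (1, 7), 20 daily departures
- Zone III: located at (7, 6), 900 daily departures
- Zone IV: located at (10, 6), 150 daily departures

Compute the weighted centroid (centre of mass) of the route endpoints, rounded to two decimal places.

The minimiser of Σwᵢ‖p−pᵢ‖² is the weighted centroid p* = (Σwᵢpᵢ)/(Σwᵢ).
Σwᵢ = 1150.
Σwᵢxᵢ = 80·2 + 20·1 + 900·7 + 150·10 = 7980.
Σwᵢyᵢ = 80·8 + 20·7 + 900·6 + 150·6 = 7080.
x* = 7980/1150 = 6.94, y* = 7080/1150 = 6.16.

(6.94, 6.16)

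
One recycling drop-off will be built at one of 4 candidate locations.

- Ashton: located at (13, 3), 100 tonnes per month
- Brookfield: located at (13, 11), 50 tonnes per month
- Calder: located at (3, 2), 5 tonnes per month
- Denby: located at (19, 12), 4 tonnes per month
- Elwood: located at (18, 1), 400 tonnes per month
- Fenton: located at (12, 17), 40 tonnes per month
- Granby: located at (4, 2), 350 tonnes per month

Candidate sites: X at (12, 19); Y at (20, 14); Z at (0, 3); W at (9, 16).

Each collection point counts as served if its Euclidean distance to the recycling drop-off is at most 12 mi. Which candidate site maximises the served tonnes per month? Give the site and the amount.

Coverage radius r = 12 mi; a point is covered iff (Δx)²+(Δy)² ≤ 12² = 144.
  X (12, 19): covers {Brookfield, Denby, Fenton} → 94
  Y (20, 14): covers {Brookfield, Denby, Fenton} → 94
  Z (0, 3): covers {Calder, Granby} → 355
  W (9, 16): covers {Brookfield, Denby, Fenton} → 94
Maximum coverage at Z: 355 tonnes per month.

Z, covering 355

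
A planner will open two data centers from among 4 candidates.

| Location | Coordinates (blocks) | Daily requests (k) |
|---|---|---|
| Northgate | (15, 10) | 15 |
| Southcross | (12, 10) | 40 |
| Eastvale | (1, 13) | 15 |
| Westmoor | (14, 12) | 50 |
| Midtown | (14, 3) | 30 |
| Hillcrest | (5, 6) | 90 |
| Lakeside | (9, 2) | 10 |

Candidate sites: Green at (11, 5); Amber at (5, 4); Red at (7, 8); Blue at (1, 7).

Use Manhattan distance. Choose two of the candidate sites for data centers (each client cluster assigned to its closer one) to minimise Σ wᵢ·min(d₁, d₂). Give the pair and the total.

{Green, Amber}, total 1450

Evaluate every pair (each demand assigned to the nearer of the two):
  {Green, Amber}: total = 1450
  {Green, Red}: total = 1600
  {Green, Blue}: total = 1615
  {Amber, Red}: total = 1685
  {Red, Blue}: total = 1870
  {Amber, Blue}: total = 2240
Best pair: {Green, Amber} with total 1450.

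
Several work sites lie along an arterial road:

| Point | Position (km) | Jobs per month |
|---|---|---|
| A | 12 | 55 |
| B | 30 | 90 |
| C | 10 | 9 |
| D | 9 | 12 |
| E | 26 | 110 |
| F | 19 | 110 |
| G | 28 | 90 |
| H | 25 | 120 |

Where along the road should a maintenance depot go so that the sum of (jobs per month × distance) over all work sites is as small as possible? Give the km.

x = 25

For a sum of weighted absolute distances on a line, the optimum is the weighted median (not the mean). Total weight W = 596; half-weight = 298.
Sort by position and accumulate weight:
  km 9 (D, w=12) → cum 12
  km 10 (C, w=9) → cum 21
  km 12 (A, w=55) → cum 76
  km 19 (F, w=110) → cum 186
  km 25 (H, w=120) → cum 306  ≥ 298 → median here
  km 26 (E, w=110) → cum 416
  km 28 (G, w=90) → cum 506
  km 30 (B, w=90) → cum 596
Optimal location: km 25.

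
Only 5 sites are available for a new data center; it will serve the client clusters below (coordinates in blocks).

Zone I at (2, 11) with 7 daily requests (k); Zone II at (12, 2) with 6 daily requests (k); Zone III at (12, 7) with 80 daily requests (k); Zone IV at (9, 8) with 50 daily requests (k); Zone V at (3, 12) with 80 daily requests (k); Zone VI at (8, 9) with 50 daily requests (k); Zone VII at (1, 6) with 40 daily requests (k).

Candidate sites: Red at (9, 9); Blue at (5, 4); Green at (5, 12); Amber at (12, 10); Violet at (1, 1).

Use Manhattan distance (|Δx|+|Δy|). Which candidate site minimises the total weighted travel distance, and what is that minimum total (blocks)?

Red, total 1783 blocks

Total weighted distance at each candidate:
  Red (9, 9): total = 1783
  Blue (5, 4): total = 2764
  Green (5, 12): total = 2350
  Amber (12, 10): total = 2345
  Violet (1, 1): total = 4249
Minimum is at Red with total 1783 blocks.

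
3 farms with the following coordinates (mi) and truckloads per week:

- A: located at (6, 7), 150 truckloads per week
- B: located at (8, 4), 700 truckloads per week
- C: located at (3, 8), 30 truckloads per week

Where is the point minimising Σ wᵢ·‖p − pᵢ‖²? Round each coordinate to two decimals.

The minimiser of Σwᵢ‖p−pᵢ‖² is the weighted centroid p* = (Σwᵢpᵢ)/(Σwᵢ).
Σwᵢ = 880.
Σwᵢxᵢ = 150·6 + 700·8 + 30·3 = 6590.
Σwᵢyᵢ = 150·7 + 700·4 + 30·8 = 4090.
x* = 6590/880 = 7.49, y* = 4090/880 = 4.65.

(7.49, 4.65)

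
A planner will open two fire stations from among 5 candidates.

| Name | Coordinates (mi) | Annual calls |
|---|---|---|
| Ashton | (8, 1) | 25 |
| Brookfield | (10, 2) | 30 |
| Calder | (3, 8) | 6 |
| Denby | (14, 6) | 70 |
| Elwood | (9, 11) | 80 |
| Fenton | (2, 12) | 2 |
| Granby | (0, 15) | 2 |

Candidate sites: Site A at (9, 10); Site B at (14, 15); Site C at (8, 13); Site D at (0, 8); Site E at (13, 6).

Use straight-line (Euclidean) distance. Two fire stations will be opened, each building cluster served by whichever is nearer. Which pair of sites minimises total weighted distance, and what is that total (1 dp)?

Evaluate every pair (each demand assigned to the nearer of the two):
  {Site A, Site E}: total = 549.9
  {Site C, Site E}: total = 646.7
  {Site D, Site E}: total = 950.0
  {Site B, Site E}: total = 1023.0
  {Site A, Site D}: total = 1037.4
  {Site A, Site C}: total = 1063.1
  {Site A, Site B}: total = 1069.6
  {Site C, Site D}: total = 1466.4
  {Site B, Site C}: total = 1515.4
  {Site B, Site D}: total = 1798.8
Best pair: {Site A, Site E} with total 549.9.

{Site A, Site E}, total 549.9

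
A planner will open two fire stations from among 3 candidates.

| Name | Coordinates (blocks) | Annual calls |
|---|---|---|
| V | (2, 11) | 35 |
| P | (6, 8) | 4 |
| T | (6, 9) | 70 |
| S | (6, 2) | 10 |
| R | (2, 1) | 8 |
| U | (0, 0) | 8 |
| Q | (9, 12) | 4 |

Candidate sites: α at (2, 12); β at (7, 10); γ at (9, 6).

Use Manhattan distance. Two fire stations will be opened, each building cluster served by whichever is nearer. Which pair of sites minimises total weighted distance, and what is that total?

Evaluate every pair (each demand assigned to the nearer of the two):
  {α, β}: total = 493
  {β, γ}: total = 664
  {α, γ}: total = 769
Best pair: {α, β} with total 493.

{α, β}, total 493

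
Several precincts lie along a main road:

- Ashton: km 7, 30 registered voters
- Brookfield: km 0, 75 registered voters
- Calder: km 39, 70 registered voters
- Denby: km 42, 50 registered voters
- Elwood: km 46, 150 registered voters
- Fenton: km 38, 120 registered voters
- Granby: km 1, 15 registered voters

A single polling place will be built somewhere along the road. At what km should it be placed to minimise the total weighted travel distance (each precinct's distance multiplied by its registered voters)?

For a sum of weighted absolute distances on a line, the optimum is the weighted median (not the mean). Total weight W = 510; half-weight = 255.
Sort by position and accumulate weight:
  km 0 (Brookfield, w=75) → cum 75
  km 1 (Granby, w=15) → cum 90
  km 7 (Ashton, w=30) → cum 120
  km 38 (Fenton, w=120) → cum 240
  km 39 (Calder, w=70) → cum 310  ≥ 255 → median here
  km 42 (Denby, w=50) → cum 360
  km 46 (Elwood, w=150) → cum 510
Optimal location: km 39.

x = 39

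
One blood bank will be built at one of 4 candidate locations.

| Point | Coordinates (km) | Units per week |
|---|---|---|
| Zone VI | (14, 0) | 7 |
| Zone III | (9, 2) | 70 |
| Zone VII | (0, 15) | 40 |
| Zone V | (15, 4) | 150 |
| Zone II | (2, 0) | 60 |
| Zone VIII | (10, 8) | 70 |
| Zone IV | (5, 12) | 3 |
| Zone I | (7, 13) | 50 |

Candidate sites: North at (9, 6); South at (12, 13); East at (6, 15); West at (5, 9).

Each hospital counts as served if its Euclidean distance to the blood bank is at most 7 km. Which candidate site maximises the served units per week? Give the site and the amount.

Coverage radius r = 7 km; a point is covered iff (Δx)²+(Δy)² ≤ 7² = 49.
  North (9, 6): covers {Zone III, Zone V, Zone VIII} → 290
  South (12, 13): covers {Zone VIII, Zone I} → 120
  East (6, 15): covers {Zone VII, Zone IV, Zone I} → 93
  West (5, 9): covers {Zone VIII, Zone IV, Zone I} → 123
Maximum coverage at North: 290 units per week.

North, covering 290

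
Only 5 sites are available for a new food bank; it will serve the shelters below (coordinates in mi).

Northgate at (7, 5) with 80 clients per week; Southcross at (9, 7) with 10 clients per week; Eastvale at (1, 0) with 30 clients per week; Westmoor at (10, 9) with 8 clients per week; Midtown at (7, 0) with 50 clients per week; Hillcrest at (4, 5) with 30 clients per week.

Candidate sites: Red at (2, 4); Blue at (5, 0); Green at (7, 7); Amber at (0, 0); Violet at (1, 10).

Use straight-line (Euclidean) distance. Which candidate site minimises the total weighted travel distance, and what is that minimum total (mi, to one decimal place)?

Green, total 943.6 mi

Total weighted distance at each candidate:
  Red (2, 4): total = 1070.5
  Blue (5, 0): total = 966.8
  Green (7, 7): total = 943.6
  Amber (0, 0): total = 1481.9
  Violet (1, 10): total = 1840.7
Minimum is at Green with total 943.6 mi.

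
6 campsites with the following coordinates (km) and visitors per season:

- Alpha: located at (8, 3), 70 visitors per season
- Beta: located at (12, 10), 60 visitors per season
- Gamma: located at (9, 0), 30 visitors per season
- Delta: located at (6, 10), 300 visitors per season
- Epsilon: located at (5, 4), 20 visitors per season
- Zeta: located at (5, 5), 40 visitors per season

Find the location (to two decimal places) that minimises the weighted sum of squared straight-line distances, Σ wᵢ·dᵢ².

The minimiser of Σwᵢ‖p−pᵢ‖² is the weighted centroid p* = (Σwᵢpᵢ)/(Σwᵢ).
Σwᵢ = 520.
Σwᵢxᵢ = 70·8 + 60·12 + 30·9 + 300·6 + 20·5 + 40·5 = 3650.
Σwᵢyᵢ = 70·3 + 60·10 + 30·0 + 300·10 + 20·4 + 40·5 = 4090.
x* = 3650/520 = 7.02, y* = 4090/520 = 7.87.

(7.02, 7.87)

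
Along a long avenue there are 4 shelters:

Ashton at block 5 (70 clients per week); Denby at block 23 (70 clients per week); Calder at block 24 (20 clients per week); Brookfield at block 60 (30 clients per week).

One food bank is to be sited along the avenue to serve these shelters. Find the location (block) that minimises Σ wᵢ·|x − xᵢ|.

x = 23

For a sum of weighted absolute distances on a line, the optimum is the weighted median (not the mean). Total weight W = 190; half-weight = 95.
Sort by position and accumulate weight:
  block 5 (Ashton, w=70) → cum 70
  block 23 (Denby, w=70) → cum 140  ≥ 95 → median here
  block 24 (Calder, w=20) → cum 160
  block 60 (Brookfield, w=30) → cum 190
Optimal location: block 23.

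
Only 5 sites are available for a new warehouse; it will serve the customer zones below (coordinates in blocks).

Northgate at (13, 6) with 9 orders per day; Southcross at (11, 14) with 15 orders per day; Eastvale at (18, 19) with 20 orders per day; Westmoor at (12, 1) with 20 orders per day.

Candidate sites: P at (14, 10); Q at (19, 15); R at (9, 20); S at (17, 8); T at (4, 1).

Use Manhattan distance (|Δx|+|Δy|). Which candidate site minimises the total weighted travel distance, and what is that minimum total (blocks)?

P, total 630 blocks

Total weighted distance at each candidate:
  P (14, 10): total = 630
  Q (19, 15): total = 790
  R (9, 20): total = 922
  S (17, 8): total = 714
  T (4, 1): total = 1226
Minimum is at P with total 630 blocks.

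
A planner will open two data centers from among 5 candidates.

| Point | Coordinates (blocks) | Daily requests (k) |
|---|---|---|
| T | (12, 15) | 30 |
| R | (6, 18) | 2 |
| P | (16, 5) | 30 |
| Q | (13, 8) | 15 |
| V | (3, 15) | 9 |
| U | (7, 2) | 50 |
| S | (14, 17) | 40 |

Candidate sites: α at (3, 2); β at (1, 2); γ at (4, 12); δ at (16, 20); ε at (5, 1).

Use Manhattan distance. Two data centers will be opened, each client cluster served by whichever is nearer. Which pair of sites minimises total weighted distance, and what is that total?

Evaluate every pair (each demand assigned to the nearer of the two):
  {δ, ε}: total = 1463
  {α, δ}: total = 1486
  {β, δ}: total = 1604
  {γ, ε}: total = 1777
  {γ, δ}: total = 1817
  {α, γ}: total = 1857
  {β, γ}: total = 2017
  {α, ε}: total = 2608
  {β, ε}: total = 2626
  {α, β}: total = 2775
Best pair: {δ, ε} with total 1463.

{δ, ε}, total 1463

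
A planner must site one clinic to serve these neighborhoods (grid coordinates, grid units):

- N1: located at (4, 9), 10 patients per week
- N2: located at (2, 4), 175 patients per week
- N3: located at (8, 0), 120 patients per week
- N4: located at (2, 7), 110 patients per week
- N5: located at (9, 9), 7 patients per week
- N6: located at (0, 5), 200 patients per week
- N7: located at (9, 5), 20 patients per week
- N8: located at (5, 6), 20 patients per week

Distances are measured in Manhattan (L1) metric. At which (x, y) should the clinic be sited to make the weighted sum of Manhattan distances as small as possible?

Manhattan distance separates: Σwᵢ(|x−xᵢ|+|y−yᵢ|) = Σwᵢ|x−xᵢ| + Σwᵢ|y−yᵢ|, so x and y are optimised independently as 1-D weighted medians.
Total weight W = 662; half = 331.
x-coordinate, sorted with cumulative weight:
  x=0 (N6, w=200) cum 200
  x=2 (N2, w=175) cum 375  ← median
  x=2 (N4, w=110) cum 485
  x=4 (N1, w=10) cum 495
  x=5 (N8, w=20) cum 515
  x=8 (N3, w=120) cum 635
  x=9 (N5, w=7) cum 642
  x=9 (N7, w=20) cum 662
⇒ x* = 2
y-coordinate, sorted with cumulative weight:
  y=0 (N3, w=120) cum 120
  y=4 (N2, w=175) cum 295
  y=5 (N6, w=200) cum 495  ← median
  y=5 (N7, w=20) cum 515
  y=6 (N8, w=20) cum 535
  y=7 (N4, w=110) cum 645
  y=9 (N1, w=10) cum 655
  y=9 (N5, w=7) cum 662
⇒ y* = 5

(2, 5)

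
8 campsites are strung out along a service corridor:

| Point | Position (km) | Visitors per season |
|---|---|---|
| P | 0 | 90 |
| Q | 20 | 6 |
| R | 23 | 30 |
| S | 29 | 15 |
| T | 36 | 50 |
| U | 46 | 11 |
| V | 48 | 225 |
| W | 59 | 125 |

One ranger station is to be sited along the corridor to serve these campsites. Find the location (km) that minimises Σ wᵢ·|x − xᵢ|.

x = 48

For a sum of weighted absolute distances on a line, the optimum is the weighted median (not the mean). Total weight W = 552; half-weight = 276.
Sort by position and accumulate weight:
  km 0 (P, w=90) → cum 90
  km 20 (Q, w=6) → cum 96
  km 23 (R, w=30) → cum 126
  km 29 (S, w=15) → cum 141
  km 36 (T, w=50) → cum 191
  km 46 (U, w=11) → cum 202
  km 48 (V, w=225) → cum 427  ≥ 276 → median here
  km 59 (W, w=125) → cum 552
Optimal location: km 48.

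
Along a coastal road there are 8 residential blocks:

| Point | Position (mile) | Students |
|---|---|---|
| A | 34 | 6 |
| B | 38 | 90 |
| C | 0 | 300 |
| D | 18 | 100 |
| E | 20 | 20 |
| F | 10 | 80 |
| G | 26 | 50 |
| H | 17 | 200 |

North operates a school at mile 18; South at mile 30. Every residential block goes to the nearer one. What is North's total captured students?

The indifferent point is the midpoint (18+30)/2 = 24; residential blocks left of it (closer to North at 18) go to North, those right go to South.
  C at 0 (w=300) → North
  F at 10 (w=80) → North
  H at 17 (w=200) → North
  D at 18 (w=100) → North
  E at 20 (w=20) → North
  G at 26 (w=50) → South
  A at 34 (w=6) → South
  B at 38 (w=90) → South
North captures 700; South captures 146.

700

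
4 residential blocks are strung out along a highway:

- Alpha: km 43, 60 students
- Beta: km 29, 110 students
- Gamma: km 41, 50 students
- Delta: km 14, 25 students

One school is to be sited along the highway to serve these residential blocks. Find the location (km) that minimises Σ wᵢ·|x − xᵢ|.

x = 29

For a sum of weighted absolute distances on a line, the optimum is the weighted median (not the mean). Total weight W = 245; half-weight = 122.5.
Sort by position and accumulate weight:
  km 14 (Delta, w=25) → cum 25
  km 29 (Beta, w=110) → cum 135  ≥ 122.5 → median here
  km 41 (Gamma, w=50) → cum 185
  km 43 (Alpha, w=60) → cum 245
Optimal location: km 29.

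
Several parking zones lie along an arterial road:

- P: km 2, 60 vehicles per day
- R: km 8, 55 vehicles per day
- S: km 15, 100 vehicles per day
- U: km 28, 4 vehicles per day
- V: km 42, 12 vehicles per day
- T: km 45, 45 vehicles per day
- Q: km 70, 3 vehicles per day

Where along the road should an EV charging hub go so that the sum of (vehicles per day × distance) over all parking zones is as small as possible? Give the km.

x = 15

For a sum of weighted absolute distances on a line, the optimum is the weighted median (not the mean). Total weight W = 279; half-weight = 139.5.
Sort by position and accumulate weight:
  km 2 (P, w=60) → cum 60
  km 8 (R, w=55) → cum 115
  km 15 (S, w=100) → cum 215  ≥ 139.5 → median here
  km 28 (U, w=4) → cum 219
  km 42 (V, w=12) → cum 231
  km 45 (T, w=45) → cum 276
  km 70 (Q, w=3) → cum 279
Optimal location: km 15.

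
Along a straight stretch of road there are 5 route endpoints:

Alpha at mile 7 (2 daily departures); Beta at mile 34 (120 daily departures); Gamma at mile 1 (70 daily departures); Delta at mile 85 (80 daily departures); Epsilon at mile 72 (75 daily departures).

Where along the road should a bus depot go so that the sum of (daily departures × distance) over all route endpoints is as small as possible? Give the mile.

For a sum of weighted absolute distances on a line, the optimum is the weighted median (not the mean). Total weight W = 347; half-weight = 173.5.
Sort by position and accumulate weight:
  mile 1 (Gamma, w=70) → cum 70
  mile 7 (Alpha, w=2) → cum 72
  mile 34 (Beta, w=120) → cum 192  ≥ 173.5 → median here
  mile 72 (Epsilon, w=75) → cum 267
  mile 85 (Delta, w=80) → cum 347
Optimal location: mile 34.

x = 34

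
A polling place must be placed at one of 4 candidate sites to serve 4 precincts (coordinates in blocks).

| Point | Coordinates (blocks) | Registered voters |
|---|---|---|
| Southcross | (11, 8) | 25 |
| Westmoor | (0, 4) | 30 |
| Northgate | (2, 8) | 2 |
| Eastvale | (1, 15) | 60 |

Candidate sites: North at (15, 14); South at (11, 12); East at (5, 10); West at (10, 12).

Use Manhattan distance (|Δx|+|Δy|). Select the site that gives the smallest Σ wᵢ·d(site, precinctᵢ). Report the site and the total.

East, total 1080 blocks

Total weighted distance at each candidate:
  North (15, 14): total = 1938
  South (11, 12): total = 1476
  East (5, 10): total = 1080
  West (10, 12): total = 1409
Minimum is at East with total 1080 blocks.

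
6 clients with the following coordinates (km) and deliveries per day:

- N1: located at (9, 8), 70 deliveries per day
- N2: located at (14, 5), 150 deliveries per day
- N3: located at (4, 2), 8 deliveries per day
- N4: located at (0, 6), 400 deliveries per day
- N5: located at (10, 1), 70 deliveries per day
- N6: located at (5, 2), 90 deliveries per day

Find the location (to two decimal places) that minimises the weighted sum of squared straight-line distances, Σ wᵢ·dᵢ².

(4.96, 5.05)

The minimiser of Σwᵢ‖p−pᵢ‖² is the weighted centroid p* = (Σwᵢpᵢ)/(Σwᵢ).
Σwᵢ = 788.
Σwᵢxᵢ = 70·9 + 150·14 + 8·4 + 400·0 + 70·10 + 90·5 = 3912.
Σwᵢyᵢ = 70·8 + 150·5 + 8·2 + 400·6 + 70·1 + 90·2 = 3976.
x* = 3912/788 = 4.96, y* = 3976/788 = 5.05.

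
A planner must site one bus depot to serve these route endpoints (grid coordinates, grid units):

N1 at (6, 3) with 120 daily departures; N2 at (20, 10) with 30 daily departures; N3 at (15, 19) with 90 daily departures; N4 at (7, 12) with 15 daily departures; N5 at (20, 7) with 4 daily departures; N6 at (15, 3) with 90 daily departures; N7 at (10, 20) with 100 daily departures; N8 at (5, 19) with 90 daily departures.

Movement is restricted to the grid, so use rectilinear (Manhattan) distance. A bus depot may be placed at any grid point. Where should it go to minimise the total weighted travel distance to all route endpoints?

(10, 19)

Manhattan distance separates: Σwᵢ(|x−xᵢ|+|y−yᵢ|) = Σwᵢ|x−xᵢ| + Σwᵢ|y−yᵢ|, so x and y are optimised independently as 1-D weighted medians.
Total weight W = 539; half = 269.5.
x-coordinate, sorted with cumulative weight:
  x=5 (N8, w=90) cum 90
  x=6 (N1, w=120) cum 210
  x=7 (N4, w=15) cum 225
  x=10 (N7, w=100) cum 325  ← median
  x=15 (N3, w=90) cum 415
  x=15 (N6, w=90) cum 505
  x=20 (N2, w=30) cum 535
  x=20 (N5, w=4) cum 539
⇒ x* = 10
y-coordinate, sorted with cumulative weight:
  y=3 (N1, w=120) cum 120
  y=3 (N6, w=90) cum 210
  y=7 (N5, w=4) cum 214
  y=10 (N2, w=30) cum 244
  y=12 (N4, w=15) cum 259
  y=19 (N3, w=90) cum 349  ← median
  y=19 (N8, w=90) cum 439
  y=20 (N7, w=100) cum 539
⇒ y* = 19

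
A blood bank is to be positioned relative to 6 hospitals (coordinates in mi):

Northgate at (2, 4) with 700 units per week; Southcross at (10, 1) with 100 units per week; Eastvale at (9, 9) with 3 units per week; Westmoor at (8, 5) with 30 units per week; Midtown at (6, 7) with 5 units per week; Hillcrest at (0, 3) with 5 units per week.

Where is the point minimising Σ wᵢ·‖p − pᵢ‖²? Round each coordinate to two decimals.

(3.20, 3.71)

The minimiser of Σwᵢ‖p−pᵢ‖² is the weighted centroid p* = (Σwᵢpᵢ)/(Σwᵢ).
Σwᵢ = 843.
Σwᵢxᵢ = 700·2 + 100·10 + 3·9 + 30·8 + 5·6 + 5·0 = 2697.
Σwᵢyᵢ = 700·4 + 100·1 + 3·9 + 30·5 + 5·7 + 5·3 = 3127.
x* = 2697/843 = 3.20, y* = 3127/843 = 3.71.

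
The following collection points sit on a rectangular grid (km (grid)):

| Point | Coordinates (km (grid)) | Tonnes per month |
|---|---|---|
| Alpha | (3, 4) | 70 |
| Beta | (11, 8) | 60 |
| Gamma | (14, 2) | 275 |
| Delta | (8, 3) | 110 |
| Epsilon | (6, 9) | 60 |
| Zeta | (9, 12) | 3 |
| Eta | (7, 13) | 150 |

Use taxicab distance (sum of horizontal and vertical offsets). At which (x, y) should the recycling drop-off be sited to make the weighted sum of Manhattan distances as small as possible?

Manhattan distance separates: Σwᵢ(|x−xᵢ|+|y−yᵢ|) = Σwᵢ|x−xᵢ| + Σwᵢ|y−yᵢ|, so x and y are optimised independently as 1-D weighted medians.
Total weight W = 728; half = 364.
x-coordinate, sorted with cumulative weight:
  x=3 (Alpha, w=70) cum 70
  x=6 (Epsilon, w=60) cum 130
  x=7 (Eta, w=150) cum 280
  x=8 (Delta, w=110) cum 390  ← median
  x=9 (Zeta, w=3) cum 393
  x=11 (Beta, w=60) cum 453
  x=14 (Gamma, w=275) cum 728
⇒ x* = 8
y-coordinate, sorted with cumulative weight:
  y=2 (Gamma, w=275) cum 275
  y=3 (Delta, w=110) cum 385  ← median
  y=4 (Alpha, w=70) cum 455
  y=8 (Beta, w=60) cum 515
  y=9 (Epsilon, w=60) cum 575
  y=12 (Zeta, w=3) cum 578
  y=13 (Eta, w=150) cum 728
⇒ y* = 3

(8, 3)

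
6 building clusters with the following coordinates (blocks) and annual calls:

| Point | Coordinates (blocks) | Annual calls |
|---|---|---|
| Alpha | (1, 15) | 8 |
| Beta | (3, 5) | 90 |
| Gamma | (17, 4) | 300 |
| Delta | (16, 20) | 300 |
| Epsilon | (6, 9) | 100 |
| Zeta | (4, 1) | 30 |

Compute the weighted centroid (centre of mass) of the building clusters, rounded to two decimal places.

The minimiser of Σwᵢ‖p−pᵢ‖² is the weighted centroid p* = (Σwᵢpᵢ)/(Σwᵢ).
Σwᵢ = 828.
Σwᵢxᵢ = 8·1 + 90·3 + 300·17 + 300·16 + 100·6 + 30·4 = 10898.
Σwᵢyᵢ = 8·15 + 90·5 + 300·4 + 300·20 + 100·9 + 30·1 = 8700.
x* = 10898/828 = 13.16, y* = 8700/828 = 10.51.

(13.16, 10.51)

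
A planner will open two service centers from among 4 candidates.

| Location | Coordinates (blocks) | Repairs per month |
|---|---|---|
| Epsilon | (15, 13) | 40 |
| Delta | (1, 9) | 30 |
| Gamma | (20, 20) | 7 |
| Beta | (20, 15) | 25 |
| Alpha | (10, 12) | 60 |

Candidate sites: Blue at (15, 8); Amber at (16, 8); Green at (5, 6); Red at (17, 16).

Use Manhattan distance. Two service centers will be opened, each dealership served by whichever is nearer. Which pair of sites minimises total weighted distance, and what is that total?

{Green, Red}, total 1219

Evaluate every pair (each demand assigned to the nearer of the two):
  {Green, Red}: total = 1219
  {Blue, Red}: total = 1339
  {Blue, Green}: total = 1369
  {Amber, Red}: total = 1429
  {Amber, Green}: total = 1437
  {Blue, Amber}: total = 1577
Best pair: {Green, Red} with total 1219.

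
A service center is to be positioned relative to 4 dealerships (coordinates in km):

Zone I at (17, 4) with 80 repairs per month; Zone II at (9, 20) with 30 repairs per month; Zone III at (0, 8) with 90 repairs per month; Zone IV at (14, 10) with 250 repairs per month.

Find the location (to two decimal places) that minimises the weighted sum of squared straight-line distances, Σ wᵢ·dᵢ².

The minimiser of Σwᵢ‖p−pᵢ‖² is the weighted centroid p* = (Σwᵢpᵢ)/(Σwᵢ).
Σwᵢ = 450.
Σwᵢxᵢ = 80·17 + 30·9 + 90·0 + 250·14 = 5130.
Σwᵢyᵢ = 80·4 + 30·20 + 90·8 + 250·10 = 4140.
x* = 5130/450 = 11.40, y* = 4140/450 = 9.20.

(11.40, 9.20)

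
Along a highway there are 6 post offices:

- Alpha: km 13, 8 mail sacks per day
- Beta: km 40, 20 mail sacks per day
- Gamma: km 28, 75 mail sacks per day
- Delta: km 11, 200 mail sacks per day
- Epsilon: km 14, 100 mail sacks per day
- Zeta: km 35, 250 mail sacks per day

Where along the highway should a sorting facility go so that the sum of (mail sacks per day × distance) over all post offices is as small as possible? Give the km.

For a sum of weighted absolute distances on a line, the optimum is the weighted median (not the mean). Total weight W = 653; half-weight = 326.5.
Sort by position and accumulate weight:
  km 11 (Delta, w=200) → cum 200
  km 13 (Alpha, w=8) → cum 208
  km 14 (Epsilon, w=100) → cum 308
  km 28 (Gamma, w=75) → cum 383  ≥ 326.5 → median here
  km 35 (Zeta, w=250) → cum 633
  km 40 (Beta, w=20) → cum 653
Optimal location: km 28.

x = 28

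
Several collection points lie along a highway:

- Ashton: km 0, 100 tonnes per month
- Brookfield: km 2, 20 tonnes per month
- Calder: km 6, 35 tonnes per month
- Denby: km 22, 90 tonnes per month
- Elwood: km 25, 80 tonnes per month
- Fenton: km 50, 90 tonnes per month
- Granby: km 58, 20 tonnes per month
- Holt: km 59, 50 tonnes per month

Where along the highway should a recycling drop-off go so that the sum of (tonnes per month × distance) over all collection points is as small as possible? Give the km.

For a sum of weighted absolute distances on a line, the optimum is the weighted median (not the mean). Total weight W = 485; half-weight = 242.5.
Sort by position and accumulate weight:
  km 0 (Ashton, w=100) → cum 100
  km 2 (Brookfield, w=20) → cum 120
  km 6 (Calder, w=35) → cum 155
  km 22 (Denby, w=90) → cum 245  ≥ 242.5 → median here
  km 25 (Elwood, w=80) → cum 325
  km 50 (Fenton, w=90) → cum 415
  km 58 (Granby, w=20) → cum 435
  km 59 (Holt, w=50) → cum 485
Optimal location: km 22.

x = 22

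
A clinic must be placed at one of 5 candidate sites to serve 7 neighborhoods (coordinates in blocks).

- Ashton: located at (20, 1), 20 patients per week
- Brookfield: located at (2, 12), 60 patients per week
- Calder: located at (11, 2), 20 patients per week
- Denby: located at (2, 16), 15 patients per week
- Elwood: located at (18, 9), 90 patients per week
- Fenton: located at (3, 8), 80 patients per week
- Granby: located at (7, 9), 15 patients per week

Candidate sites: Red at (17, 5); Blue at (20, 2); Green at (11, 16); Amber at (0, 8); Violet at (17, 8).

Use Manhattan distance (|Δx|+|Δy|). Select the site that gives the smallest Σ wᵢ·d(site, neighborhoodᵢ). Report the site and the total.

Total weighted distance at each candidate:
  Red (17, 5): total = 4050
  Blue (20, 2): total = 5310
  Green (11, 16): total = 4380
  Amber (0, 8): total = 3460
  Violet (17, 8): total = 3390
Minimum is at Violet with total 3390 blocks.

Violet, total 3390 blocks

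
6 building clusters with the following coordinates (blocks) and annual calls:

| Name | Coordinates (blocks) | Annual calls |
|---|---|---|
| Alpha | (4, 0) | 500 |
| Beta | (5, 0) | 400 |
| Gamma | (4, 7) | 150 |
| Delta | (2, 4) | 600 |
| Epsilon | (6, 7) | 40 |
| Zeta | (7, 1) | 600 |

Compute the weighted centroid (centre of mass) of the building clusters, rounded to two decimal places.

(4.47, 1.89)

The minimiser of Σwᵢ‖p−pᵢ‖² is the weighted centroid p* = (Σwᵢpᵢ)/(Σwᵢ).
Σwᵢ = 2290.
Σwᵢxᵢ = 500·4 + 400·5 + 150·4 + 600·2 + 40·6 + 600·7 = 10240.
Σwᵢyᵢ = 500·0 + 400·0 + 150·7 + 600·4 + 40·7 + 600·1 = 4330.
x* = 10240/2290 = 4.47, y* = 4330/2290 = 1.89.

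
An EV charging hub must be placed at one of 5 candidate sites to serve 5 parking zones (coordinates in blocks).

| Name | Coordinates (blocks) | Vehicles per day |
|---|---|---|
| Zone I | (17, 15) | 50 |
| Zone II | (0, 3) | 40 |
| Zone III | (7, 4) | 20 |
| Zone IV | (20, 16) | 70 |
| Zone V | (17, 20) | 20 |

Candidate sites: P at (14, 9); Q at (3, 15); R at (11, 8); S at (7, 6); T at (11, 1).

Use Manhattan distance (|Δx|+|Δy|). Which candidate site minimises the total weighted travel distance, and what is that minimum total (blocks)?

Total weighted distance at each candidate:
  P (14, 9): total = 2680
  Q (3, 15): total = 3240
  R (11, 8): total = 3000
  S (7, 6): total = 3480
  T (11, 1): total = 3840
Minimum is at P with total 2680 blocks.

P, total 2680 blocks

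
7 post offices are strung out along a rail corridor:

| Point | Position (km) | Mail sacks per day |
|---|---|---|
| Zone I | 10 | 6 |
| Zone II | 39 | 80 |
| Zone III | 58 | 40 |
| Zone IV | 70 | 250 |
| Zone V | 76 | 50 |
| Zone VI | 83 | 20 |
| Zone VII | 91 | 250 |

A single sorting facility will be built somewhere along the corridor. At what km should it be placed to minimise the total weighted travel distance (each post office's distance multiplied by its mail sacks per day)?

For a sum of weighted absolute distances on a line, the optimum is the weighted median (not the mean). Total weight W = 696; half-weight = 348.
Sort by position and accumulate weight:
  km 10 (Zone I, w=6) → cum 6
  km 39 (Zone II, w=80) → cum 86
  km 58 (Zone III, w=40) → cum 126
  km 70 (Zone IV, w=250) → cum 376  ≥ 348 → median here
  km 76 (Zone V, w=50) → cum 426
  km 83 (Zone VI, w=20) → cum 446
  km 91 (Zone VII, w=250) → cum 696
Optimal location: km 70.

x = 70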